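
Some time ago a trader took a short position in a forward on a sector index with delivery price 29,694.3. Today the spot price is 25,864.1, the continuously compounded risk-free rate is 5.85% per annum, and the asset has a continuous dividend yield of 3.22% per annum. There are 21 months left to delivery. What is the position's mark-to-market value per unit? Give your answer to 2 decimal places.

Current fair forward for the remaining 21 months: F = S·e^((r − q)·T), (r − q) = 0.0585 − 0.0322 = 0.0263
F = 25864.1 · e^(0.0263 × 21/12) = 25864.1 × 1.04710059 = 27082.3144
Value of long forward = (F − K)·e^(−rT) = (27082.3144 − 29694.3) · e^(−0.0585·21/12)
= -2611.9856 × 0.90269098 = -2357.82
Short position value = −(long value) = 2357.82

2357.82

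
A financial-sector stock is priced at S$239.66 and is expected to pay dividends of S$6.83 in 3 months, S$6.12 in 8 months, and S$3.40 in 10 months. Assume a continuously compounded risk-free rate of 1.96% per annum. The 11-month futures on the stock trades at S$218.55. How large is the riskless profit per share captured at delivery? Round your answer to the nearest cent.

PV(dividends) I = 6.83·e^(−0.0196·3/12) + 6.12·e^(−0.0196·8/12) + 3.40·e^(−0.0196·10/12) = 16.1821
Fair futures F* = (S − I)·e^(rT) = (239.66 − 16.1821)·e^0.017967 = 223.4779 × 1.018129 = 227.5293
Market S$218.55 < fair 227.5293: forward underpriced → reverse cash-and-carry (short the stock, invest proceeds at r, pay the dividends, go long the forward).
Profit at T = |F_mkt − F*| = |218.55 − 227.5293| = S$8.98 per share

S$8.98 per share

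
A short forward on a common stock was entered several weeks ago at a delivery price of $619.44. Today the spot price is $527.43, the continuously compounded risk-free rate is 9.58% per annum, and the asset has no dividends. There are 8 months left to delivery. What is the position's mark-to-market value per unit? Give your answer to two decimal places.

Current fair forward for the remaining 8 months: F = S·e^(r·T), r = 0.0958
F = 527.43 · e^(0.0958 × 8/12) = 527.43 × 1.065950 = 562.2140
Value of long forward = (F − K)·e^(−rT) = (562.2140 − 619.44) · e^(−0.0958·8/12)
= -57.2260 × 0.938130 = -53.69
Short position value = −(long value) = $53.69

$53.69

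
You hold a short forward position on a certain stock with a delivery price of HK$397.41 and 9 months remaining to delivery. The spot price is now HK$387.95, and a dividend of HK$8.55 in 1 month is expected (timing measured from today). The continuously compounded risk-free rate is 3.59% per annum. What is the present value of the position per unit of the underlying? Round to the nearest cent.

PV(remaining dividends) I = 8.55·e^(−0.0359·1/12) = 8.5245
Current forward F = (S − I)·e^(rT) = (387.95 − 8.5245)·e^(0.0359·9/12) = 379.4255 × 1.027291 = 389.7804
Value (long) = (F − K)·e^(−rT) = (389.7804 − 397.41) × 0.973434 = -7.4269
Short position value = −(long value) = HK$7.43

HK$7.43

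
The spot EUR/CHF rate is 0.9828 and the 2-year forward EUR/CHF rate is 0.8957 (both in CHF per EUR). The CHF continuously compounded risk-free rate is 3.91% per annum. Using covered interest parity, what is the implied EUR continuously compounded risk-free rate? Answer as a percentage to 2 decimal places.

8.55%

F = S·e^((r_CHF − r_EUR)T) ⇒ r_EUR = r_CHF − ln(F/S)/T
ln(0.8957/0.9828) = -0.092800; /(2) = -0.046400
r_EUR = 0.0391 + 0.046400 = 0.085500
r_EUR = 8.55%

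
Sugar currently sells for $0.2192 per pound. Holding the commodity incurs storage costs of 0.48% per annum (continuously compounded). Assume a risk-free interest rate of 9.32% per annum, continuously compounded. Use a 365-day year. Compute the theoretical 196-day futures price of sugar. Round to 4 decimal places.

$0.2310 per pound

Net carry = r + u − y = 0.0932 + 0.0048 − 0.0000 = 0.0980
F = S·e^((r+u−y)T) = 0.2192 · e^(0.0980 × 196/365) = 0.2192 · e^0.052625
= 0.2192 × 1.054034 = $0.2310 per pound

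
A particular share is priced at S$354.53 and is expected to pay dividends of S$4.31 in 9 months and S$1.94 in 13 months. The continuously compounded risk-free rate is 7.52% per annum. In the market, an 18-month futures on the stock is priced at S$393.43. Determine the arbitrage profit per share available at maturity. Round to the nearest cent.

S$3.13 per share

PV(dividends) I = 4.31·e^(−0.0752·9/12) + 1.94·e^(−0.0752·13/12) = 5.8619
Fair futures F* = (S − I)·e^(rT) = (354.53 − 5.8619)·e^0.112800 = 348.6681 × 1.119408 = 390.3019
Market S$393.43 > fair 390.3019: forward overpriced → cash-and-carry (borrow at r, buy the stock and collect the dividends, short the forward).
Profit at T = |F_mkt − F*| = |393.43 − 390.3019| = S$3.13 per share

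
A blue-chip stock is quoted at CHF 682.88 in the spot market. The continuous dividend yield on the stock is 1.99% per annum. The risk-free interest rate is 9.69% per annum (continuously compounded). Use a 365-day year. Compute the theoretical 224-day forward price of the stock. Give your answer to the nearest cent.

CHF 715.92

F = S·e^((r − q)T) = 682.88 · e^((0.0969 − 0.0199) × 224/365)
= 682.88 · e^0.047255 = 682.88 × 1.048389
F = CHF 715.92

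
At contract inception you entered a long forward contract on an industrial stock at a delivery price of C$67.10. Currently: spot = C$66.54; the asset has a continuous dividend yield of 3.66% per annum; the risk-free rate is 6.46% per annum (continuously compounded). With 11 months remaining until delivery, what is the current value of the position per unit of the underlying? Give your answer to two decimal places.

C$1.10

Current fair forward for the remaining 11 months: F = S·e^((r − q)·T), (r − q) = 0.0646 − 0.0366 = 0.0280
F = 66.54 · e^(0.0280 × 11/12) = 66.54 × 1.025999 = 68.2700
Value of long forward = (F − K)·e^(−rT) = (68.2700 − 67.10) · e^(−0.0646·11/12)
= 1.1700 × 0.942503 = 1.10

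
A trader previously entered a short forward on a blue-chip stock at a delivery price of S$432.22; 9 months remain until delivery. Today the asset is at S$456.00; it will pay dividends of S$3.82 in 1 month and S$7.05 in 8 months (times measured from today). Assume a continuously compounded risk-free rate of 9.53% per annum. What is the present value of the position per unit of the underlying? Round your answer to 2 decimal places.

PV(remaining dividends) I = 3.82·e^(−0.0953·1/12) + 7.05·e^(−0.0953·8/12) = 10.4058
Current forward F = (S − I)·e^(rT) = (456.00 − 10.4058)·e^(0.0953·9/12) = 445.5942 × 1.074091 = 478.6087
Value (long) = (F − K)·e^(−rT) = (478.6087 − 432.22) × 0.931020 = 43.1888
Short position value = −(long value) = -S$43.19

-S$43.19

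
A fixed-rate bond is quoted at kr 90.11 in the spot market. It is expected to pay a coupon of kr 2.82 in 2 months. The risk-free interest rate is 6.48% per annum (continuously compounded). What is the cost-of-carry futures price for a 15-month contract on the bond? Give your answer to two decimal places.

PV(coupons) I = 2.82·e^(−0.0648·2/12)
I = 2.7897
F = (S − I)·e^(rT) = (90.11 − 2.7897) · e^(0.0648·15/12)
= 87.3203 · e^0.081000 = 87.3203 × 1.084371 = kr 94.69

kr 94.69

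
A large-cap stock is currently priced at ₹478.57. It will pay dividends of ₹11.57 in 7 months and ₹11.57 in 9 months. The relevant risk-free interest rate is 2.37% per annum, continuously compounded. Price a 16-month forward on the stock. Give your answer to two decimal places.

₹470.43

PV(dividends) I = 11.57·e^(−0.0237·7/12) + 11.57·e^(−0.0237·9/12)
I = 11.4111 + 11.3662 = 22.7773
F = (S − I)·e^(rT) = (478.57 − 22.7773) · e^(0.0237·16/12)
= 455.7927 · e^0.031600 = 455.7927 × 1.032105 = ₹470.43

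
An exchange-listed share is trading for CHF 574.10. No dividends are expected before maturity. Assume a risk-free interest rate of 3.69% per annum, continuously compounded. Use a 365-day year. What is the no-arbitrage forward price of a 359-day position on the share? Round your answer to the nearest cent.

CHF 595.32

F = S·e^(rT) = 574.10 · e^(0.0369 × 359/365)
= 574.10 · e^0.036293 = 574.10 × 1.036960
F = CHF 595.32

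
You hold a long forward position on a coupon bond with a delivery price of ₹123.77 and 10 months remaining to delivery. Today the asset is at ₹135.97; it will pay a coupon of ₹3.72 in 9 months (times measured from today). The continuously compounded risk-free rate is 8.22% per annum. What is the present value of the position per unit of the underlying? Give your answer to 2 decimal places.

₹16.90

PV(remaining coupons) I = 3.72·e^(−0.0822·9/12) = 3.4976
Current forward F = (S − I)·e^(rT) = (135.97 − 3.4976)·e^(0.0822·10/12) = 132.4724 × 1.070901 = 141.8648
Value (long) = (F − K)·e^(−rT) = (141.8648 − 123.77) × 0.933793 = 16.8968
Value = ₹16.90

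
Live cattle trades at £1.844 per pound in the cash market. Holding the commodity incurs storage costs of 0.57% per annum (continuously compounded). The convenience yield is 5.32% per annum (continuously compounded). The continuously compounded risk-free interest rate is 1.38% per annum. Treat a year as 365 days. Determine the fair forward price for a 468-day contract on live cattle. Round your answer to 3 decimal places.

£1.766 per pound

Net carry = r + u − y = 0.0138 + 0.0057 − 0.0532 = -0.0337
F = S·e^((r+u−y)T) = 1.844 · e^(-0.0337 × 468/365) = 1.844 · e^-0.043210
= 1.844 × 0.957710 = £1.766 per pound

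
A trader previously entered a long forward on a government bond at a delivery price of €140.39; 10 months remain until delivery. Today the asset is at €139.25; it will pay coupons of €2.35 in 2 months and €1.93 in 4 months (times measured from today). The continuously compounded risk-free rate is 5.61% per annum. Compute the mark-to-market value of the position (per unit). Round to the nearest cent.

€1.05

PV(remaining coupons) I = 2.35·e^(−0.0561·2/12) + 1.93·e^(−0.0561·4/12) = 4.2224
Current forward F = (S − I)·e^(rT) = (139.25 − 4.2224)·e^(0.0561·10/12) = 135.0276 × 1.047860 = 141.4900
Value (long) = (F − K)·e^(−rT) = (141.4900 − 140.39) × 0.954326 = 1.0498
Value = €1.05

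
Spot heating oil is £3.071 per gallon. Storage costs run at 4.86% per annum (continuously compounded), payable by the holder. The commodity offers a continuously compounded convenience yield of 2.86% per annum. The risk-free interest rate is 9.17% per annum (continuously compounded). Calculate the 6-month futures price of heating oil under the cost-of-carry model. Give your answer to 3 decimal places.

Net carry = r + u − y = 0.0917 + 0.0486 − 0.0286 = 0.1117
F = S·e^((r+u−y)T) = 3.071 · e^(0.1117 × 6/12) = 3.071 · e^0.055850
= 3.071 × 1.057439 = £3.247 per gallon

£3.247 per gallon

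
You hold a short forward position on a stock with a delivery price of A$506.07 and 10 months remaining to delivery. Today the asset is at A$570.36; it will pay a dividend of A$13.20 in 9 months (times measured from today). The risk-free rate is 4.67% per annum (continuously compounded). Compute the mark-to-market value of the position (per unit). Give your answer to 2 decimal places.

-A$70.86

PV(remaining dividends) I = 13.20·e^(−0.0467·9/12) = 12.7457
Current forward F = (S − I)·e^(rT) = (570.36 − 12.7457)·e^(0.0467·10/12) = 557.6143 × 1.039684 = 579.7427
Value (long) = (F − K)·e^(−rT) = (579.7427 − 506.07) × 0.961831 = 70.8607
Short position value = −(long value) = -A$70.86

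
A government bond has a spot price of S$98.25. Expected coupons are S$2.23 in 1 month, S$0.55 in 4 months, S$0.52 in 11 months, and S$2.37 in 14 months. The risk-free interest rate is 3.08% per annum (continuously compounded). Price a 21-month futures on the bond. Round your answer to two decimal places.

S$97.82

PV(coupons) I = 2.23·e^(−0.0308·1/12) + 0.55·e^(−0.0308·4/12) + 0.52·e^(−0.0308·11/12) + 2.37·e^(−0.0308·14/12)
I = 2.2243 + 0.5444 + 0.5055 + 2.2863 = 5.5605
F = (S − I)·e^(rT) = (98.25 − 5.5605) · e^(0.0308·21/12)
= 92.6895 · e^0.053900 = 92.6895 × 1.055379 = S$97.82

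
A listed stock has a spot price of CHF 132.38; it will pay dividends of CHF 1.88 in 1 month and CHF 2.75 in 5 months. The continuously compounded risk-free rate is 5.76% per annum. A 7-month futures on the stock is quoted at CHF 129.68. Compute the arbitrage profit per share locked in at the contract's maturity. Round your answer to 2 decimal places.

PV(dividends) I = 1.88·e^(−0.0576·1/12) + 2.75·e^(−0.0576·5/12) = 4.5558
Fair futures F* = (S − I)·e^(rT) = (132.38 − 4.5558)·e^0.033600 = 127.8242 × 1.034171 = 132.1921
Market CHF 129.68 < fair 132.1921: forward underpriced → reverse cash-and-carry (short the stock, invest proceeds at r, pay the dividends, go long the forward).
Profit at T = |F_mkt − F*| = |129.68 − 132.1921| = CHF 2.51 per share

CHF 2.51 per share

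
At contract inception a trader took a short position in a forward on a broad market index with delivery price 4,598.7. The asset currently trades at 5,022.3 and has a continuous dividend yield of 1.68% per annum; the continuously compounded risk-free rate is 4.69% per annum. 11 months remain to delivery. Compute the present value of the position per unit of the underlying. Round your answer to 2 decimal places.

-540.37

Current fair forward for the remaining 11 months: F = S·e^((r − q)·T), (r − q) = 0.0469 − 0.0168 = 0.0301
F = 5022.3 · e^(0.0301 × 11/12) = 5022.3 × 1.02797584 = 5162.8031
Value of long forward = (F − K)·e^(−rT) = (5162.8031 − 4598.7) · e^(−0.0469·11/12)
= 564.1031 × 0.95791937 = 540.37
Short position value = −(long value) = -540.37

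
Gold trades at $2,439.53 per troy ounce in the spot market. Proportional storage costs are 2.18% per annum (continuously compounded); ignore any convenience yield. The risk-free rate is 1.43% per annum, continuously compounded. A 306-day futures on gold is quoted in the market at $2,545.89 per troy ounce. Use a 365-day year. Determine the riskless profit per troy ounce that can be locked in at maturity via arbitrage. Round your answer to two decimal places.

Fair futures: F* = S·e^(carry·T), with carry = (r + u) = 0.0143 + 0.0218 = 0.0361
F* = 2439.53 · e^(0.0361 × 306/365) = 2439.53 · e^0.03026466 = 2439.53 × 1.03072729 = $2514.4901
Market $2545.89 > fair $2514.4901: forward overpriced → cash-and-carry (buy spot, short the forward).
At maturity, profit = |F_mkt − F*| = |2545.89 − 2514.4901| = $31.40 per troy ounce

$31.40 per troy ounce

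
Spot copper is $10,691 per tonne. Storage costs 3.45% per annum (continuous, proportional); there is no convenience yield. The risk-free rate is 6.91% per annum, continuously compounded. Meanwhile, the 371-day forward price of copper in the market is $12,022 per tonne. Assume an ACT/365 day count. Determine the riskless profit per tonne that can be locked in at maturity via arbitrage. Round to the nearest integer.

Fair forward: F* = S·e^(carry·T), with carry = (r + u) = 0.0691 + 0.0345 = 0.1036
F* = 10691 · e^(0.1036 × 371/365) = 10691 · e^0.105303 = 10691 × 1.111047 = $11878.2035
Market $12022 > fair $11878.2035: forward overpriced → cash-and-carry (buy spot, short the forward).
At maturity, profit = |F_mkt − F*| = |12022 − 11878.2035| = $144 per tonne

$144 per tonne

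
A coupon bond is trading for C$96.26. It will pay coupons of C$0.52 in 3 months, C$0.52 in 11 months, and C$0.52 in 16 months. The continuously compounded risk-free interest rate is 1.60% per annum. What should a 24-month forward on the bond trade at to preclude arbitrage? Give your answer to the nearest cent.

C$97.80

PV(coupons) I = 0.52·e^(−0.0160·3/12) + 0.52·e^(−0.0160·11/12) + 0.52·e^(−0.0160·16/12)
I = 0.5179 + 0.5124 + 0.5090 = 1.5393
F = (S − I)·e^(rT) = (96.26 − 1.5393) · e^(0.0160·24/12)
= 94.7207 · e^0.032000 = 94.7207 × 1.032518 = C$97.80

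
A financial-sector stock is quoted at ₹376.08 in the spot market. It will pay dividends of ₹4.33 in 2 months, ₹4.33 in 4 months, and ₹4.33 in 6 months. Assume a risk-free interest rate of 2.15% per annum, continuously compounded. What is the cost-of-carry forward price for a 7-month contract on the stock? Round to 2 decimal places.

₹367.77

PV(dividends) I = 4.33·e^(−0.0215·2/12) + 4.33·e^(−0.0215·4/12) + 4.33·e^(−0.0215·6/12)
I = 4.3145 + 4.2991 + 4.2837 = 12.8973
F = (S − I)·e^(rT) = (376.08 − 12.8973) · e^(0.0215·7/12)
= 363.1827 · e^0.012542 = 363.1827 × 1.012621 = ₹367.77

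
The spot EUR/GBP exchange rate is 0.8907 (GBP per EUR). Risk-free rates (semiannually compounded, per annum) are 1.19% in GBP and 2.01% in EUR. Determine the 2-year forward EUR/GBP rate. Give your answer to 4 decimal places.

By covered interest parity, F = S · (1+r_GBP/2)^(2T) / (1+r_EUR/2)^(2T)
= 0.8907 × 1.024013 / 1.040810 = 0.8907 × 0.983862
F = 0.8763 GBP per EUR

0.8763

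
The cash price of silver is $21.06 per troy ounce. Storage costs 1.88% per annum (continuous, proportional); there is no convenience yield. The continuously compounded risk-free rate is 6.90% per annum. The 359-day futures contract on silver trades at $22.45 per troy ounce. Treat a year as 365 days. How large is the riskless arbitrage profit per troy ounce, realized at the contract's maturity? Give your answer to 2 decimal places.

Fair futures: F* = S·e^(carry·T), with carry = (r + u) = 0.0690 + 0.0188 = 0.0878
F* = 21.06 · e^(0.0878 × 359/365) = 21.06 · e^0.086357 = 21.06 × 1.090195 = $22.9595
Market $22.45 < fair $22.9595: forward underpriced → reverse cash-and-carry (short spot, go long the forward).
At maturity, profit = |F_mkt − F*| = |22.45 − 22.9595| = $0.51 per troy ounce

$0.51 per troy ounce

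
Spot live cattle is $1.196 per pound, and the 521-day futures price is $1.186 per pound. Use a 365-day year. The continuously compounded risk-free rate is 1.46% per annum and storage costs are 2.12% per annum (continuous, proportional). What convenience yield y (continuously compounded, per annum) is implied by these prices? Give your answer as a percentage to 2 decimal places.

4.17%

F = S·e^((r+u−y)T) ⇒ (r+u−y) = ln(F/S)/T
ln(1.186/1.196) = -0.008396; /T ⇒ -0.005882
y = r + u − ln(F/S)/T = 0.0146 + 0.0212 + 0.005882 = 0.041682
y = 4.17%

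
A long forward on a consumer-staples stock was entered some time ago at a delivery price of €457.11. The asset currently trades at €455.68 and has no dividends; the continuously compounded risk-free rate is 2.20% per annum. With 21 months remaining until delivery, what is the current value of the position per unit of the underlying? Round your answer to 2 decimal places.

Current fair forward for the remaining 21 months: F = S·e^(r·T), r = 0.0220
F = 455.68 · e^(0.0220 × 21/12) = 455.68 × 1.039251 = 473.5659
Value of long forward = (F − K)·e^(−rT) = (473.5659 − 457.11) · e^(−0.0220·21/12)
= 16.4559 × 0.962232 = 15.83

€15.83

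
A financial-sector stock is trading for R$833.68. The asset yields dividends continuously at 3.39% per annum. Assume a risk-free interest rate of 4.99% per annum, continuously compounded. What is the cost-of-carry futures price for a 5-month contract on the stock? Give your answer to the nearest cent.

R$839.26

F = S·e^((r − q)T) = 833.68 · e^((0.0499 − 0.0339) × 5/12)
= 833.68 · e^0.006667 = 833.68 × 1.006689
F = R$839.26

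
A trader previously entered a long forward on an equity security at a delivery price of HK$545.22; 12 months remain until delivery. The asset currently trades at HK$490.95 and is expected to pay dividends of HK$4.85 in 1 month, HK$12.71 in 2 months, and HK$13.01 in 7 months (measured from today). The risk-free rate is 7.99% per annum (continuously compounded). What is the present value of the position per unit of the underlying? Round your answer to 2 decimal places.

PV(remaining dividends) I = 4.85·e^(−0.0799·1/12) + 12.71·e^(−0.0799·2/12) + 13.01·e^(−0.0799·7/12) = 29.7772
Current forward F = (S − I)·e^(rT) = (490.95 − 29.7772)·e^(0.0799·12/12) = 461.1728 × 1.083179 = 499.5327
Value (long) = (F − K)·e^(−rT) = (499.5327 − 545.22) × 0.923209 = -42.1789
Value = -HK$42.18

-HK$42.18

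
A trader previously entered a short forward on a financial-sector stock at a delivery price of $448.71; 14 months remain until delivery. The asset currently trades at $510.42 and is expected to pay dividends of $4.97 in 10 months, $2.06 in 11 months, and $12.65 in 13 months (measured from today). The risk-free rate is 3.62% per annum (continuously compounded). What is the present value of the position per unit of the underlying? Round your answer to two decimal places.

-$61.29

PV(remaining dividends) I = 4.97·e^(−0.0362·10/12) + 2.06·e^(−0.0362·11/12) + 12.65·e^(−0.0362·13/12) = 18.9786
Current forward F = (S − I)·e^(rT) = (510.42 − 18.9786)·e^(0.0362·14/12) = 491.4414 × 1.043138 = 512.6412
Value (long) = (F − K)·e^(−rT) = (512.6412 − 448.71) × 0.958646 = 61.2874
Short position value = −(long value) = -$61.29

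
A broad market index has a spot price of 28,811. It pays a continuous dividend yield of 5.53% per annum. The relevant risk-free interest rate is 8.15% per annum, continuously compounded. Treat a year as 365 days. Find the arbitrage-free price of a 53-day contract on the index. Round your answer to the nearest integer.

F = S·e^((r − q)T) = 28811 · e^((0.0815 − 0.0553) × 53/365)
= 28811 · e^0.003804 = 28811 × 1.003811
F = 28,921

28,921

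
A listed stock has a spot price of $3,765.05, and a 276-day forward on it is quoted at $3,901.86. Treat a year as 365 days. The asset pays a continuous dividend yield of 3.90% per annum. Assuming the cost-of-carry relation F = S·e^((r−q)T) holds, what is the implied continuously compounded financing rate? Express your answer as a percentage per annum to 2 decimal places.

From F = S·e^((r−q)T): (r − q) = ln(F/S)/T
ln(3901.86/3765.05) = ln(1.036337) = 0.035692
(r − q) = 0.035692 / (276/365) = 0.047201
r = ln(F/S)/T + q = 0.047201 + 0.0390 = 0.086201
r = 8.62%

8.62%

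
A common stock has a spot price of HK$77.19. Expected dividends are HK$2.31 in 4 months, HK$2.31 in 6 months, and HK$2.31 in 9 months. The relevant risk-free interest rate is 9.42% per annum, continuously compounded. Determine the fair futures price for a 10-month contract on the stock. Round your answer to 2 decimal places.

PV(dividends) I = 2.31·e^(−0.0942·4/12) + 2.31·e^(−0.0942·6/12) + 2.31·e^(−0.0942·9/12)
I = 2.2386 + 2.2037 + 2.1524 = 6.5947
F = (S − I)·e^(rT) = (77.19 − 6.5947) · e^(0.0942·10/12)
= 70.5953 · e^0.078500 = 70.5953 × 1.081663 = HK$76.36

HK$76.36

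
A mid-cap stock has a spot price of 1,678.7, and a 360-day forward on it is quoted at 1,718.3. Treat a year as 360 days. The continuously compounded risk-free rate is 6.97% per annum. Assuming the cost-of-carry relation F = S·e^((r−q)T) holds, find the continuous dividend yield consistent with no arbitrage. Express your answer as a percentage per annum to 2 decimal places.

From F = S·e^((r−q)T): (r − q) = ln(F/S)/T
ln(1718.3/1678.7) = ln(1.023590) = 0.023316
(r − q) = 0.023316 / (360/360) = 0.023316
q = r − ln(F/S)/T = 0.0697 − 0.023316 = 0.046384
q = 4.64%

4.64%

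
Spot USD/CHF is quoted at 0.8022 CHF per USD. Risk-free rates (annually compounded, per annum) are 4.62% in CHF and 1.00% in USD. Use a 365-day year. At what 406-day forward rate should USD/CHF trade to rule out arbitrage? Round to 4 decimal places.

By covered interest parity, F = S · (1+r_CHF)^T / (1+r_USD)^T
= 0.8022 × 1.051521 / 1.011130 = 0.8022 × 1.039946
F = 0.8342 CHF per USD

0.8342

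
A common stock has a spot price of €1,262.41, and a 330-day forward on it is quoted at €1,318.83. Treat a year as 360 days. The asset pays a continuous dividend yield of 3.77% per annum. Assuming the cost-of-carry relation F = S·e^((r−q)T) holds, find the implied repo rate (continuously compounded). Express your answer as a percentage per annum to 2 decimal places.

8.54%

From F = S·e^((r−q)T): (r − q) = ln(F/S)/T
ln(1318.83/1262.41) = ln(1.044692) = 0.043722
(r − q) = 0.043722 / (330/360) = 0.047697
r = ln(F/S)/T + q = 0.047697 + 0.0377 = 0.085397
r = 8.54%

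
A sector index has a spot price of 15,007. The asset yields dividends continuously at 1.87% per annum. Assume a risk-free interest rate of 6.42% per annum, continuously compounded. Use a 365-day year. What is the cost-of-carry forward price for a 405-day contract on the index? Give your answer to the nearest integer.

F = S·e^((r − q)T) = 15007 · e^((0.0642 − 0.0187) × 405/365)
= 15007 · e^0.050486 = 15007 × 1.051782
F = 15,784

15,784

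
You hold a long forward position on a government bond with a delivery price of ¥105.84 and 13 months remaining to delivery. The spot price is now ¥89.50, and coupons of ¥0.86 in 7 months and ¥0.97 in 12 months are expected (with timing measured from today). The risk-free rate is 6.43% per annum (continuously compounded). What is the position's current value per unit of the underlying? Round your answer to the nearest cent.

PV(remaining coupons) I = 0.86·e^(−0.0643·7/12) + 0.97·e^(−0.0643·12/12) = 1.7379
Current forward F = (S − I)·e^(rT) = (89.50 − 1.7379)·e^(0.0643·13/12) = 87.7621 × 1.072142 = 94.0934
Value (long) = (F − K)·e^(−rT) = (94.0934 − 105.84) × 0.932712 = -10.9562
Value = -¥10.96

-¥10.96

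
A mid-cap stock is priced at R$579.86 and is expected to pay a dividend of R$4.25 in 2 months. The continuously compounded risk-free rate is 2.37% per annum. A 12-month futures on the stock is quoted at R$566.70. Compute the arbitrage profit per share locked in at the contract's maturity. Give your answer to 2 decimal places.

R$22.73 per share

PV(dividends) I = 4.25·e^(−0.0237·2/12) = 4.2332
Fair futures F* = (S − I)·e^(rT) = (579.86 − 4.2332)·e^0.023700 = 575.6268 × 1.023983 = 589.4321
Market R$566.70 < fair 589.4321: forward underpriced → reverse cash-and-carry (short the stock, invest proceeds at r, pay the dividends, go long the forward).
Profit at T = |F_mkt − F*| = |566.70 − 589.4321| = R$22.73 per share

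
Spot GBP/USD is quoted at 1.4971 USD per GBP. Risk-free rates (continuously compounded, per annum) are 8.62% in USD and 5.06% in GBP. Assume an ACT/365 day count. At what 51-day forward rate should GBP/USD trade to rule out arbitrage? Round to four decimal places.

F = S·e^((r_USD − r_GBP)T) = 1.4971 · e^((0.0862 − 0.0506) × 51/365)
= 1.4971 · e^0.004974 = 1.4971 × 1.004986
F = 1.5046 USD per GBP

1.5046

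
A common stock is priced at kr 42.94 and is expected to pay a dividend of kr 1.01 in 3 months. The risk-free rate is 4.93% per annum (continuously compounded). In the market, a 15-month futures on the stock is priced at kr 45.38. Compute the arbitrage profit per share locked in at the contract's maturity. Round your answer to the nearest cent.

kr 0.77 per share

PV(dividends) I = 1.01·e^(−0.0493·3/12) = 0.9976
Fair futures F* = (S − I)·e^(rT) = (42.94 − 0.9976)·e^0.061625 = 41.9424 × 1.063563 = 44.6084
Market kr 45.38 > fair 44.6084: forward overpriced → cash-and-carry (borrow at r, buy the stock and collect the dividends, short the forward).
Profit at T = |F_mkt − F*| = |45.38 − 44.6084| = kr 0.77 per share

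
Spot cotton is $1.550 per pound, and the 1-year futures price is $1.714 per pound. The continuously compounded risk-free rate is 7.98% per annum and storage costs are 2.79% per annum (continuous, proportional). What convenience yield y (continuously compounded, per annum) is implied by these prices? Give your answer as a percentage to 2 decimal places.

F = S·e^((r+u−y)T) ⇒ (r+u−y) = ln(F/S)/T
ln(1.714/1.550) = 0.100575; /T ⇒ 0.100575
y = r + u − ln(F/S)/T = 0.0798 + 0.0279 − 0.100575 = 0.007125
y = 0.71%

0.71%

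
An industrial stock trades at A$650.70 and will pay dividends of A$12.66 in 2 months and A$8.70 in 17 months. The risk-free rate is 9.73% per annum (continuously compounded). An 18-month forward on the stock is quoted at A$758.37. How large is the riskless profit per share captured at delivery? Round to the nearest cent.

A$28.60 per share

PV(dividends) I = 12.66·e^(−0.0973·2/12) + 8.70·e^(−0.0973·17/12) = 20.0361
Fair forward F* = (S − I)·e^(rT) = (650.70 − 20.0361)·e^0.145950 = 630.6639 × 1.157138 = 729.7652
Market A$758.37 > fair 729.7652: forward overpriced → cash-and-carry (borrow at r, buy the stock and collect the dividends, short the forward).
Profit at T = |F_mkt − F*| = |758.37 − 729.7652| = A$28.60 per share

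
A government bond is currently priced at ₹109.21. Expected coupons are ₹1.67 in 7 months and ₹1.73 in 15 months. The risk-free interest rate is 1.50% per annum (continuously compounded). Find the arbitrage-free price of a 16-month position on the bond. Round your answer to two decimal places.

PV(coupons) I = 1.67·e^(−0.0150·7/12) + 1.73·e^(−0.0150·15/12)
I = 1.6555 + 1.6979 = 3.3534
F = (S − I)·e^(rT) = (109.21 − 3.3534) · e^(0.0150·16/12)
= 105.8566 · e^0.020000 = 105.8566 × 1.020201 = ₹108.00

₹108.00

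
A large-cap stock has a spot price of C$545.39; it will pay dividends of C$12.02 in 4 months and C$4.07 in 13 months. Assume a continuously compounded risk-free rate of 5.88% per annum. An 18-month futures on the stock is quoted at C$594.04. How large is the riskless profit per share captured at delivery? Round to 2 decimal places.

PV(dividends) I = 12.02·e^(−0.0588·4/12) + 4.07·e^(−0.0588·13/12) = 15.6055
Fair futures F* = (S − I)·e^(rT) = (545.39 − 15.6055)·e^0.088200 = 529.7845 × 1.092207 = 578.6343
Market C$594.04 > fair 578.6343: forward overpriced → cash-and-carry (borrow at r, buy the stock and collect the dividends, short the forward).
Profit at T = |F_mkt − F*| = |594.04 − 578.6343| = C$15.41 per share

C$15.41 per share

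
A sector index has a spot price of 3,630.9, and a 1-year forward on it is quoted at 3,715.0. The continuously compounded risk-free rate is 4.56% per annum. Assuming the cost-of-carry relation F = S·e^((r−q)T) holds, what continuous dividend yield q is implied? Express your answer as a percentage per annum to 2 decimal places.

From F = S·e^((r−q)T): (r − q) = ln(F/S)/T
ln(3715.0/3630.9) = ln(1.023162) = 0.022898
(r − q) = 0.022898 / (1) = 0.022898
q = r − ln(F/S)/T = 0.0456 − 0.022898 = 0.022702
q = 2.27%

2.27%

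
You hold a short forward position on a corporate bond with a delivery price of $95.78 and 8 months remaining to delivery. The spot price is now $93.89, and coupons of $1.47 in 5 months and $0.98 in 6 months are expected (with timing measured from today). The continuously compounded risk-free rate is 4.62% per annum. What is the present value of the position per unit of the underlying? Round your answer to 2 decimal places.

PV(remaining coupons) I = 1.47·e^(−0.0462·5/12) + 0.98·e^(−0.0462·6/12) = 2.3996
Current forward F = (S − I)·e^(rT) = (93.89 − 2.3996)·e^(0.0462·8/12) = 91.4904 × 1.031279 = 94.3521
Value (long) = (F − K)·e^(−rT) = (94.3521 − 95.78) × 0.969669 = -1.3846
Short position value = −(long value) = $1.38

$1.38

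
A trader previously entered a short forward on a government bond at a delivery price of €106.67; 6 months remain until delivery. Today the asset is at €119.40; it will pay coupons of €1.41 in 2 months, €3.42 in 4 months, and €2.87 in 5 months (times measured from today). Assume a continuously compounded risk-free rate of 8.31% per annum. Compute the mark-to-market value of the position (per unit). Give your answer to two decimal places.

PV(remaining coupons) I = 1.41·e^(−0.0831·2/12) + 3.42·e^(−0.0831·4/12) + 2.87·e^(−0.0831·5/12) = 7.4895
Current forward F = (S − I)·e^(rT) = (119.40 − 7.4895)·e^(0.0831·6/12) = 111.9105 × 1.042425 = 116.6583
Value (long) = (F − K)·e^(−rT) = (116.6583 − 106.67) × 0.959301 = 9.5818
Short position value = −(long value) = -€9.58

-€9.58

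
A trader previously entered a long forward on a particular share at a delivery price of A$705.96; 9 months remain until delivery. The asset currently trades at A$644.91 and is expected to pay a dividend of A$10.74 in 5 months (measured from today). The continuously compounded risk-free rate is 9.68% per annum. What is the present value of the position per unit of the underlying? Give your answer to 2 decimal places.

PV(remaining dividends) I = 10.74·e^(−0.0968·5/12) = 10.3154
Current forward F = (S − I)·e^(rT) = (644.91 − 10.3154)·e^(0.0968·9/12) = 634.5946 × 1.075300 = 682.3796
Value (long) = (F − K)·e^(−rT) = (682.3796 − 705.96) × 0.929973 = -21.9291
Value = -A$21.93

-A$21.93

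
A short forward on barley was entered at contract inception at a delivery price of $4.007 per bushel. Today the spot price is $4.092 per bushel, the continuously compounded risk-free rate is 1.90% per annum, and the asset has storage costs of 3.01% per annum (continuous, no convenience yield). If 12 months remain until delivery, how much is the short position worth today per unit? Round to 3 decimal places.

Current fair forward for the remaining 12 months: F = S·e^((r + u)·T), (r + u) = 0.0190 + 0.0301 = 0.0491
F = 4.092 · e^(0.0491 × 12/12) = 4.092 × 1.050325 = 4.2979
Value of long forward = (F − K)·e^(−rT) = (4.2979 − 4.007) · e^(−0.0190·12/12)
= 0.2909 × 0.981179 = 0.285
Short position value = −(long value) = -$0.285

-$0.285 per bushel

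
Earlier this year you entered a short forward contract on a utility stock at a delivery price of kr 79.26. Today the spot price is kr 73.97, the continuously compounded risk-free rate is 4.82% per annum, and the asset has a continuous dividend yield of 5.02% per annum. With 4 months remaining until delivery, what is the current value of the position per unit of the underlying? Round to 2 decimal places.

Current fair forward for the remaining 4 months: F = S·e^((r − q)·T), (r − q) = 0.0482 − 0.0502 = -0.0020
F = 73.97 · e^(-0.0020 × 4/12) = 73.97 × 0.999334 = 73.9207
Value of long forward = (F − K)·e^(−rT) = (73.9207 − 79.26) · e^(−0.0482·4/12)
= -5.3393 × 0.984062 = -5.25
Short position value = −(long value) = kr 5.25

kr 5.25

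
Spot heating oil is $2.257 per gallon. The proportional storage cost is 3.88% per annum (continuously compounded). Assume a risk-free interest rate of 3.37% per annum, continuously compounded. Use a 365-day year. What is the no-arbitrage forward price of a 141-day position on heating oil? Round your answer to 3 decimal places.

Net carry = r + u − y = 0.0337 + 0.0388 − 0.0000 = 0.0725
F = S·e^((r+u−y)T) = 2.257 · e^(0.0725 × 141/365) = 2.257 · e^0.028007
= 2.257 × 1.028403 = $2.321 per gallon

$2.321 per gallon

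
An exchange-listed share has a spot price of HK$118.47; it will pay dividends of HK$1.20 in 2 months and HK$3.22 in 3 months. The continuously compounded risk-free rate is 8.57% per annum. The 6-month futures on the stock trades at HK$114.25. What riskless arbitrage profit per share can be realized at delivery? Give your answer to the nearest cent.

PV(dividends) I = 1.20·e^(−0.0857·2/12) + 3.22·e^(−0.0857·3/12) = 4.3347
Fair futures F* = (S − I)·e^(rT) = (118.47 − 4.3347)·e^0.042850 = 114.1353 × 1.043781 = 119.1323
Market HK$114.25 < fair 119.1323: forward underpriced → reverse cash-and-carry (short the stock, invest proceeds at r, pay the dividends, go long the forward).
Profit at T = |F_mkt − F*| = |114.25 − 119.1323| = HK$4.88 per share

HK$4.88 per share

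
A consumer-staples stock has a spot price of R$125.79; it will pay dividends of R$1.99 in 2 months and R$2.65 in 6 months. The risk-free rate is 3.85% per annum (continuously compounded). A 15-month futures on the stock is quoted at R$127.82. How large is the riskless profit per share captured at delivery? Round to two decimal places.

PV(dividends) I = 1.99·e^(−0.0385·2/12) + 2.65·e^(−0.0385·6/12) = 4.5767
Fair futures F* = (S − I)·e^(rT) = (125.79 − 4.5767)·e^0.048125 = 121.2133 × 1.049302 = 127.1894
Market R$127.82 > fair 127.1894: forward overpriced → cash-and-carry (borrow at r, buy the stock and collect the dividends, short the forward).
Profit at T = |F_mkt − F*| = |127.82 − 127.1894| = R$0.63 per share

R$0.63 per share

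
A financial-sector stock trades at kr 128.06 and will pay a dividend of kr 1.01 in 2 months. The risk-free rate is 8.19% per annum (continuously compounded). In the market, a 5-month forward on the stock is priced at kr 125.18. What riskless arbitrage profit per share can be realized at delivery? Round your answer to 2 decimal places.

kr 6.29 per share

PV(dividends) I = 1.01·e^(−0.0819·2/12) = 0.9963
Fair forward F* = (S − I)·e^(rT) = (128.06 − 0.9963)·e^0.034125 = 127.0637 × 1.034714 = 131.4746
Market kr 125.18 < fair 131.4746: forward underpriced → reverse cash-and-carry (short the stock, invest proceeds at r, pay the dividends, go long the forward).
Profit at T = |F_mkt − F*| = |125.18 − 131.4746| = kr 6.29 per share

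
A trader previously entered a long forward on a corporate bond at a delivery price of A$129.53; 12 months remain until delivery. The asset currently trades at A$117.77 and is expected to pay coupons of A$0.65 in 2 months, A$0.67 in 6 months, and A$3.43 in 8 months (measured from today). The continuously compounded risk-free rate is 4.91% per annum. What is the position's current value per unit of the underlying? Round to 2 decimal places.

-A$10.17

PV(remaining coupons) I = 0.65·e^(−0.0491·2/12) + 0.67·e^(−0.0491·6/12) + 3.43·e^(−0.0491·8/12) = 4.6180
Current forward F = (S − I)·e^(rT) = (117.77 − 4.6180)·e^(0.0491·12/12) = 113.1520 × 1.050325 = 118.8464
Value (long) = (F − K)·e^(−rT) = (118.8464 − 129.53) × 0.952086 = -10.1717
Value = -A$10.17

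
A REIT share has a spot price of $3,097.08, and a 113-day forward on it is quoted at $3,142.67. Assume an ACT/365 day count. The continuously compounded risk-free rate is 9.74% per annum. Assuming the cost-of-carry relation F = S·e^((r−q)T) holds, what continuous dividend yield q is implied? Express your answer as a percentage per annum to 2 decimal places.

From F = S·e^((r−q)T): (r − q) = ln(F/S)/T
ln(3142.67/3097.08) = ln(1.014720) = 0.014613
(r − q) = 0.014613 / (113/365) = 0.047201
q = r − ln(F/S)/T = 0.0974 − 0.047201 = 0.050199
q = 5.02%

5.02%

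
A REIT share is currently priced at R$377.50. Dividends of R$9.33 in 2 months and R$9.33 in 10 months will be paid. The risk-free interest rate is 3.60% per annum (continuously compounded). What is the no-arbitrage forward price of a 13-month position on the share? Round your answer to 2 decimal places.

R$373.46

PV(dividends) I = 9.33·e^(−0.0360·2/12) + 9.33·e^(−0.0360·10/12)
I = 9.2742 + 9.0543 = 18.3285
F = (S − I)·e^(rT) = (377.50 − 18.3285) · e^(0.0360·13/12)
= 359.1715 · e^0.039000 = 359.1715 × 1.039770 = R$373.46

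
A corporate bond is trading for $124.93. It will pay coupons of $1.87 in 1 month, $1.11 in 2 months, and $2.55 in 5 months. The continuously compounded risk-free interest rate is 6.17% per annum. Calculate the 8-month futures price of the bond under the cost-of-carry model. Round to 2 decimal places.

$124.50

PV(coupons) I = 1.87·e^(−0.0617·1/12) + 1.11·e^(−0.0617·2/12) + 2.55·e^(−0.0617·5/12)
I = 1.8604 + 1.0986 + 2.4853 = 5.4443
F = (S − I)·e^(rT) = (124.93 − 5.4443) · e^(0.0617·8/12)
= 119.4857 · e^0.041133 = 119.4857 × 1.041991 = $124.50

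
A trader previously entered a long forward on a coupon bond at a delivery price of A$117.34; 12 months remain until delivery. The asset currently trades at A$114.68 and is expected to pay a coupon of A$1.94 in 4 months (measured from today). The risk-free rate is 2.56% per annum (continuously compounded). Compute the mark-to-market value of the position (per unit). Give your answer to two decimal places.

PV(remaining coupons) I = 1.94·e^(−0.0256·4/12) = 1.9235
Current forward F = (S − I)·e^(rT) = (114.68 − 1.9235)·e^(0.0256·12/12) = 112.7565 × 1.025930 = 115.6803
Value (long) = (F − K)·e^(−rT) = (115.6803 − 117.34) × 0.974725 = -1.6178
Value = -A$1.62

-A$1.62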